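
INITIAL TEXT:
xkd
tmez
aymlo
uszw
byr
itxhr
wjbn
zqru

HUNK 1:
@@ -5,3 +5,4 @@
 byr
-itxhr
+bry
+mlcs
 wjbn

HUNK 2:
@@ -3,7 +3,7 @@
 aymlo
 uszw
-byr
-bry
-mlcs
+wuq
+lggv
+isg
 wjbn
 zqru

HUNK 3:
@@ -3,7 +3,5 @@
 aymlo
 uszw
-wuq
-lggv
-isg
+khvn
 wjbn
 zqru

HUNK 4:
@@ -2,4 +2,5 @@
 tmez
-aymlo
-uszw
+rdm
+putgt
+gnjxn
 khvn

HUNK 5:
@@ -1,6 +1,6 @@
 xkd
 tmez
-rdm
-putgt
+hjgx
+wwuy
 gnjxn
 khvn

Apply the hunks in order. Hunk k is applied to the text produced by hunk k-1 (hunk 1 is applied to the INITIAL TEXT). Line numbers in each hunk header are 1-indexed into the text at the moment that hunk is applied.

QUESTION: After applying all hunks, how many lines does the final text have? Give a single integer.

Answer: 8

Derivation:
Hunk 1: at line 5 remove [itxhr] add [bry,mlcs] -> 9 lines: xkd tmez aymlo uszw byr bry mlcs wjbn zqru
Hunk 2: at line 3 remove [byr,bry,mlcs] add [wuq,lggv,isg] -> 9 lines: xkd tmez aymlo uszw wuq lggv isg wjbn zqru
Hunk 3: at line 3 remove [wuq,lggv,isg] add [khvn] -> 7 lines: xkd tmez aymlo uszw khvn wjbn zqru
Hunk 4: at line 2 remove [aymlo,uszw] add [rdm,putgt,gnjxn] -> 8 lines: xkd tmez rdm putgt gnjxn khvn wjbn zqru
Hunk 5: at line 1 remove [rdm,putgt] add [hjgx,wwuy] -> 8 lines: xkd tmez hjgx wwuy gnjxn khvn wjbn zqru
Final line count: 8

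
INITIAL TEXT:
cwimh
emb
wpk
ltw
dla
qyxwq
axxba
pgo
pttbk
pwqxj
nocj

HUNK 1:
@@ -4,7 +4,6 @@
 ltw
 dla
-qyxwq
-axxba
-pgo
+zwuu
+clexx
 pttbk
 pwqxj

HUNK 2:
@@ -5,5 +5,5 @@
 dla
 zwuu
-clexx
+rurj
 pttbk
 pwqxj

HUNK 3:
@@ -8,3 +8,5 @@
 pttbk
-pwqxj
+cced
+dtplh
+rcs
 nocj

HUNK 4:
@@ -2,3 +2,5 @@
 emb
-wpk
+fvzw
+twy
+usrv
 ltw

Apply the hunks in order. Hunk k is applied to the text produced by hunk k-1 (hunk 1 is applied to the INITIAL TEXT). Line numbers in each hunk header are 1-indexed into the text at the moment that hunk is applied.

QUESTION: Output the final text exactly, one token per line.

Answer: cwimh
emb
fvzw
twy
usrv
ltw
dla
zwuu
rurj
pttbk
cced
dtplh
rcs
nocj

Derivation:
Hunk 1: at line 4 remove [qyxwq,axxba,pgo] add [zwuu,clexx] -> 10 lines: cwimh emb wpk ltw dla zwuu clexx pttbk pwqxj nocj
Hunk 2: at line 5 remove [clexx] add [rurj] -> 10 lines: cwimh emb wpk ltw dla zwuu rurj pttbk pwqxj nocj
Hunk 3: at line 8 remove [pwqxj] add [cced,dtplh,rcs] -> 12 lines: cwimh emb wpk ltw dla zwuu rurj pttbk cced dtplh rcs nocj
Hunk 4: at line 2 remove [wpk] add [fvzw,twy,usrv] -> 14 lines: cwimh emb fvzw twy usrv ltw dla zwuu rurj pttbk cced dtplh rcs nocj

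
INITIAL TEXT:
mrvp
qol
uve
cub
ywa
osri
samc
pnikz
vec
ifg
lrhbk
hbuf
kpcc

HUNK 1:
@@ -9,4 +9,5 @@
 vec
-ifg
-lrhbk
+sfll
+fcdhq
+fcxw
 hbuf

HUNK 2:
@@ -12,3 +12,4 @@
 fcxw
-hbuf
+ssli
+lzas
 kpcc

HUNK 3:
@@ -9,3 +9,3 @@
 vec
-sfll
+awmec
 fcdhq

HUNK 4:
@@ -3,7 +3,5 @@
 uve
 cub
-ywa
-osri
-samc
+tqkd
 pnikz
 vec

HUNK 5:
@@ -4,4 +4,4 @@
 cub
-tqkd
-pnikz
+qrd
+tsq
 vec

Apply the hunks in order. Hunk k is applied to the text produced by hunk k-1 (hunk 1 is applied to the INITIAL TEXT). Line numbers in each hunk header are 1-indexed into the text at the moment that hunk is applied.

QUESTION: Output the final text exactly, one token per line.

Hunk 1: at line 9 remove [ifg,lrhbk] add [sfll,fcdhq,fcxw] -> 14 lines: mrvp qol uve cub ywa osri samc pnikz vec sfll fcdhq fcxw hbuf kpcc
Hunk 2: at line 12 remove [hbuf] add [ssli,lzas] -> 15 lines: mrvp qol uve cub ywa osri samc pnikz vec sfll fcdhq fcxw ssli lzas kpcc
Hunk 3: at line 9 remove [sfll] add [awmec] -> 15 lines: mrvp qol uve cub ywa osri samc pnikz vec awmec fcdhq fcxw ssli lzas kpcc
Hunk 4: at line 3 remove [ywa,osri,samc] add [tqkd] -> 13 lines: mrvp qol uve cub tqkd pnikz vec awmec fcdhq fcxw ssli lzas kpcc
Hunk 5: at line 4 remove [tqkd,pnikz] add [qrd,tsq] -> 13 lines: mrvp qol uve cub qrd tsq vec awmec fcdhq fcxw ssli lzas kpcc

Answer: mrvp
qol
uve
cub
qrd
tsq
vec
awmec
fcdhq
fcxw
ssli
lzas
kpcc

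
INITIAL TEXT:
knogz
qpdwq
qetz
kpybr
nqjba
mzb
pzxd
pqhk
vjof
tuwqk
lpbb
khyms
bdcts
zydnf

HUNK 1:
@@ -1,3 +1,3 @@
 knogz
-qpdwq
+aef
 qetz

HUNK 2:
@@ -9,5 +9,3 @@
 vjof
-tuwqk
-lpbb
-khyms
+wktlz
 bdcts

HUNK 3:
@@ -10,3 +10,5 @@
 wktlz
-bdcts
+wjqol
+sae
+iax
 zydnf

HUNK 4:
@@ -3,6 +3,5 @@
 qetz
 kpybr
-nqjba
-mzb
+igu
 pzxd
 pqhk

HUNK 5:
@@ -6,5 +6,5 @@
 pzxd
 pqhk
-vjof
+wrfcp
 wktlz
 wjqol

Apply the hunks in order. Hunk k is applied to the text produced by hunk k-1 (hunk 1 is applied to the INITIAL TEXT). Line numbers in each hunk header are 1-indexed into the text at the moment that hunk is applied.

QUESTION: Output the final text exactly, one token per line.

Hunk 1: at line 1 remove [qpdwq] add [aef] -> 14 lines: knogz aef qetz kpybr nqjba mzb pzxd pqhk vjof tuwqk lpbb khyms bdcts zydnf
Hunk 2: at line 9 remove [tuwqk,lpbb,khyms] add [wktlz] -> 12 lines: knogz aef qetz kpybr nqjba mzb pzxd pqhk vjof wktlz bdcts zydnf
Hunk 3: at line 10 remove [bdcts] add [wjqol,sae,iax] -> 14 lines: knogz aef qetz kpybr nqjba mzb pzxd pqhk vjof wktlz wjqol sae iax zydnf
Hunk 4: at line 3 remove [nqjba,mzb] add [igu] -> 13 lines: knogz aef qetz kpybr igu pzxd pqhk vjof wktlz wjqol sae iax zydnf
Hunk 5: at line 6 remove [vjof] add [wrfcp] -> 13 lines: knogz aef qetz kpybr igu pzxd pqhk wrfcp wktlz wjqol sae iax zydnf

Answer: knogz
aef
qetz
kpybr
igu
pzxd
pqhk
wrfcp
wktlz
wjqol
sae
iax
zydnf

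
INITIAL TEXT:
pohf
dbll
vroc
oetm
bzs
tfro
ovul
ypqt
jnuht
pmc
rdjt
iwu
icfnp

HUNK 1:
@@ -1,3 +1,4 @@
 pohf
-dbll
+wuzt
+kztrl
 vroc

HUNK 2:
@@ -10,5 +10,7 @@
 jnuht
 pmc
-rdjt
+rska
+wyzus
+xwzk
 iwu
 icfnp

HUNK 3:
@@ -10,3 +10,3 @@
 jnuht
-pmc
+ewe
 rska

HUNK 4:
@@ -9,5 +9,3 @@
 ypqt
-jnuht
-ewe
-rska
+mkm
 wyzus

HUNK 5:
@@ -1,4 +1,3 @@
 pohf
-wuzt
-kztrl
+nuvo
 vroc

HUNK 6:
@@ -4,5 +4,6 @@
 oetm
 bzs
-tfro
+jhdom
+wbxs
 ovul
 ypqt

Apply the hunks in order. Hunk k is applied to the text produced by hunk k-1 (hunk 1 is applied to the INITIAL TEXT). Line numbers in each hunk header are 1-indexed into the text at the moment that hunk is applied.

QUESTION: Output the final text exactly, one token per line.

Answer: pohf
nuvo
vroc
oetm
bzs
jhdom
wbxs
ovul
ypqt
mkm
wyzus
xwzk
iwu
icfnp

Derivation:
Hunk 1: at line 1 remove [dbll] add [wuzt,kztrl] -> 14 lines: pohf wuzt kztrl vroc oetm bzs tfro ovul ypqt jnuht pmc rdjt iwu icfnp
Hunk 2: at line 10 remove [rdjt] add [rska,wyzus,xwzk] -> 16 lines: pohf wuzt kztrl vroc oetm bzs tfro ovul ypqt jnuht pmc rska wyzus xwzk iwu icfnp
Hunk 3: at line 10 remove [pmc] add [ewe] -> 16 lines: pohf wuzt kztrl vroc oetm bzs tfro ovul ypqt jnuht ewe rska wyzus xwzk iwu icfnp
Hunk 4: at line 9 remove [jnuht,ewe,rska] add [mkm] -> 14 lines: pohf wuzt kztrl vroc oetm bzs tfro ovul ypqt mkm wyzus xwzk iwu icfnp
Hunk 5: at line 1 remove [wuzt,kztrl] add [nuvo] -> 13 lines: pohf nuvo vroc oetm bzs tfro ovul ypqt mkm wyzus xwzk iwu icfnp
Hunk 6: at line 4 remove [tfro] add [jhdom,wbxs] -> 14 lines: pohf nuvo vroc oetm bzs jhdom wbxs ovul ypqt mkm wyzus xwzk iwu icfnp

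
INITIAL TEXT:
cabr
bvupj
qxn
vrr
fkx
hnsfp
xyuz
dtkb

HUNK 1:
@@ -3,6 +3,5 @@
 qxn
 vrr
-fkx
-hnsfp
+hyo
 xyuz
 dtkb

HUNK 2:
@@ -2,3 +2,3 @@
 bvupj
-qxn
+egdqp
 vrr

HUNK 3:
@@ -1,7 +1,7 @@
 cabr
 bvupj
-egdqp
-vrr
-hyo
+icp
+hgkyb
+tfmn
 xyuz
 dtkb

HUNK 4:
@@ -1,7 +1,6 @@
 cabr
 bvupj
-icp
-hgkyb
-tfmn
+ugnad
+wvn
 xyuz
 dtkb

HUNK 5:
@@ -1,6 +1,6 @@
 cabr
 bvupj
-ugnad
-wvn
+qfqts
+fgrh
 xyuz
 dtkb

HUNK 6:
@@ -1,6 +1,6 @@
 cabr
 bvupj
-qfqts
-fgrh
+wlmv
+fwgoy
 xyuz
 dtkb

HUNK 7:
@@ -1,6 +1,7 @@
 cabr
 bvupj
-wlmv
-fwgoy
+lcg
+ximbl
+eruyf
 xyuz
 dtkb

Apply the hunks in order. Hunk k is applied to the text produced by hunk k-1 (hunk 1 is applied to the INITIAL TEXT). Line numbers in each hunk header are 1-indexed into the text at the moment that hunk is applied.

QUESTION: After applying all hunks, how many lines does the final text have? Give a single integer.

Hunk 1: at line 3 remove [fkx,hnsfp] add [hyo] -> 7 lines: cabr bvupj qxn vrr hyo xyuz dtkb
Hunk 2: at line 2 remove [qxn] add [egdqp] -> 7 lines: cabr bvupj egdqp vrr hyo xyuz dtkb
Hunk 3: at line 1 remove [egdqp,vrr,hyo] add [icp,hgkyb,tfmn] -> 7 lines: cabr bvupj icp hgkyb tfmn xyuz dtkb
Hunk 4: at line 1 remove [icp,hgkyb,tfmn] add [ugnad,wvn] -> 6 lines: cabr bvupj ugnad wvn xyuz dtkb
Hunk 5: at line 1 remove [ugnad,wvn] add [qfqts,fgrh] -> 6 lines: cabr bvupj qfqts fgrh xyuz dtkb
Hunk 6: at line 1 remove [qfqts,fgrh] add [wlmv,fwgoy] -> 6 lines: cabr bvupj wlmv fwgoy xyuz dtkb
Hunk 7: at line 1 remove [wlmv,fwgoy] add [lcg,ximbl,eruyf] -> 7 lines: cabr bvupj lcg ximbl eruyf xyuz dtkb
Final line count: 7

Answer: 7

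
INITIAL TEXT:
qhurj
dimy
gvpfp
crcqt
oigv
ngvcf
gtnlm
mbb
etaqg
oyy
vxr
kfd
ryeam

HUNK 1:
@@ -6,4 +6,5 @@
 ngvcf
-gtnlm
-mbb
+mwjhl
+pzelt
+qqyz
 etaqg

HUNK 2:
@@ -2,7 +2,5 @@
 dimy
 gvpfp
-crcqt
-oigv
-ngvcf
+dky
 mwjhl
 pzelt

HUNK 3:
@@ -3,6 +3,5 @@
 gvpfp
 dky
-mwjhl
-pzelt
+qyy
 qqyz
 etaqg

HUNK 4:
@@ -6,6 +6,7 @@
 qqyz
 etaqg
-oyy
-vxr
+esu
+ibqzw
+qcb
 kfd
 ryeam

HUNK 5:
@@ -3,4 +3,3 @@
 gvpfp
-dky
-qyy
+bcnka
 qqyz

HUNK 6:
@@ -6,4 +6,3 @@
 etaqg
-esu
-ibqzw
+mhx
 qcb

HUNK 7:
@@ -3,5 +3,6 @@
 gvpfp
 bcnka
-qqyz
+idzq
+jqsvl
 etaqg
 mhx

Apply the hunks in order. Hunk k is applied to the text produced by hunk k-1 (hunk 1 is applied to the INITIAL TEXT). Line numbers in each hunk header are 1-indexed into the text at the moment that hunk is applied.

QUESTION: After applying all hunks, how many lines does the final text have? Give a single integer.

Hunk 1: at line 6 remove [gtnlm,mbb] add [mwjhl,pzelt,qqyz] -> 14 lines: qhurj dimy gvpfp crcqt oigv ngvcf mwjhl pzelt qqyz etaqg oyy vxr kfd ryeam
Hunk 2: at line 2 remove [crcqt,oigv,ngvcf] add [dky] -> 12 lines: qhurj dimy gvpfp dky mwjhl pzelt qqyz etaqg oyy vxr kfd ryeam
Hunk 3: at line 3 remove [mwjhl,pzelt] add [qyy] -> 11 lines: qhurj dimy gvpfp dky qyy qqyz etaqg oyy vxr kfd ryeam
Hunk 4: at line 6 remove [oyy,vxr] add [esu,ibqzw,qcb] -> 12 lines: qhurj dimy gvpfp dky qyy qqyz etaqg esu ibqzw qcb kfd ryeam
Hunk 5: at line 3 remove [dky,qyy] add [bcnka] -> 11 lines: qhurj dimy gvpfp bcnka qqyz etaqg esu ibqzw qcb kfd ryeam
Hunk 6: at line 6 remove [esu,ibqzw] add [mhx] -> 10 lines: qhurj dimy gvpfp bcnka qqyz etaqg mhx qcb kfd ryeam
Hunk 7: at line 3 remove [qqyz] add [idzq,jqsvl] -> 11 lines: qhurj dimy gvpfp bcnka idzq jqsvl etaqg mhx qcb kfd ryeam
Final line count: 11

Answer: 11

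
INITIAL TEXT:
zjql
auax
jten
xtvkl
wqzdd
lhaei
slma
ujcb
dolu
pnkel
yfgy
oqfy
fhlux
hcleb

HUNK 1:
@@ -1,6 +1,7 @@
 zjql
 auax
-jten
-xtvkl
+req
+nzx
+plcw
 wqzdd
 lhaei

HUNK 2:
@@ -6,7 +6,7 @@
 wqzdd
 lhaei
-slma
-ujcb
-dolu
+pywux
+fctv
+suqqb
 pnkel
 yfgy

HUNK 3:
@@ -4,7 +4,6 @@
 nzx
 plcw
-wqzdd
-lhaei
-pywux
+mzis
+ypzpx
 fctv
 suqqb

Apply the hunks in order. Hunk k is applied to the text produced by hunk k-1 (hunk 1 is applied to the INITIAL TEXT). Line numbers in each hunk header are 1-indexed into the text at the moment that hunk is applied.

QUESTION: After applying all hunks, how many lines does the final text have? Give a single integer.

Hunk 1: at line 1 remove [jten,xtvkl] add [req,nzx,plcw] -> 15 lines: zjql auax req nzx plcw wqzdd lhaei slma ujcb dolu pnkel yfgy oqfy fhlux hcleb
Hunk 2: at line 6 remove [slma,ujcb,dolu] add [pywux,fctv,suqqb] -> 15 lines: zjql auax req nzx plcw wqzdd lhaei pywux fctv suqqb pnkel yfgy oqfy fhlux hcleb
Hunk 3: at line 4 remove [wqzdd,lhaei,pywux] add [mzis,ypzpx] -> 14 lines: zjql auax req nzx plcw mzis ypzpx fctv suqqb pnkel yfgy oqfy fhlux hcleb
Final line count: 14

Answer: 14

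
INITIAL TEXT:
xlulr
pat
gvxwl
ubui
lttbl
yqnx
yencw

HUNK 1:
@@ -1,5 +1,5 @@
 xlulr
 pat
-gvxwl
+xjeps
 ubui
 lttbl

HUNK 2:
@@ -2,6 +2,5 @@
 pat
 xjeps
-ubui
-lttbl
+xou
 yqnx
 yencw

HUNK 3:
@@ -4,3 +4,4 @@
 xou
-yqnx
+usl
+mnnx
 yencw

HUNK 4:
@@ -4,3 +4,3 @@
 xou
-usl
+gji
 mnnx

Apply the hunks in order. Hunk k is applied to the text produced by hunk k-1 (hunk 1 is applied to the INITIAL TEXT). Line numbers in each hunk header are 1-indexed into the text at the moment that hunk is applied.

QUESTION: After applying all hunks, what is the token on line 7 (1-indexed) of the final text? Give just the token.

Answer: yencw

Derivation:
Hunk 1: at line 1 remove [gvxwl] add [xjeps] -> 7 lines: xlulr pat xjeps ubui lttbl yqnx yencw
Hunk 2: at line 2 remove [ubui,lttbl] add [xou] -> 6 lines: xlulr pat xjeps xou yqnx yencw
Hunk 3: at line 4 remove [yqnx] add [usl,mnnx] -> 7 lines: xlulr pat xjeps xou usl mnnx yencw
Hunk 4: at line 4 remove [usl] add [gji] -> 7 lines: xlulr pat xjeps xou gji mnnx yencw
Final line 7: yencw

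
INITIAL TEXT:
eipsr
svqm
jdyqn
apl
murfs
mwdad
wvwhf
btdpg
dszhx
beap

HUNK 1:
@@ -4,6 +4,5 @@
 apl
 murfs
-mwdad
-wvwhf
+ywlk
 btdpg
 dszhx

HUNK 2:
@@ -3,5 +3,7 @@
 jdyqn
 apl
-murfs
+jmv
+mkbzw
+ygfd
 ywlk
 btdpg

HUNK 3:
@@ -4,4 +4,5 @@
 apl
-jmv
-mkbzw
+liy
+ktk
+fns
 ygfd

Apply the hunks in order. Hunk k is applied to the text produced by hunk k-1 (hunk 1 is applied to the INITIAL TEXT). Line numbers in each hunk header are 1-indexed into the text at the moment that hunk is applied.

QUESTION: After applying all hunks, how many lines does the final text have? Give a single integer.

Answer: 12

Derivation:
Hunk 1: at line 4 remove [mwdad,wvwhf] add [ywlk] -> 9 lines: eipsr svqm jdyqn apl murfs ywlk btdpg dszhx beap
Hunk 2: at line 3 remove [murfs] add [jmv,mkbzw,ygfd] -> 11 lines: eipsr svqm jdyqn apl jmv mkbzw ygfd ywlk btdpg dszhx beap
Hunk 3: at line 4 remove [jmv,mkbzw] add [liy,ktk,fns] -> 12 lines: eipsr svqm jdyqn apl liy ktk fns ygfd ywlk btdpg dszhx beap
Final line count: 12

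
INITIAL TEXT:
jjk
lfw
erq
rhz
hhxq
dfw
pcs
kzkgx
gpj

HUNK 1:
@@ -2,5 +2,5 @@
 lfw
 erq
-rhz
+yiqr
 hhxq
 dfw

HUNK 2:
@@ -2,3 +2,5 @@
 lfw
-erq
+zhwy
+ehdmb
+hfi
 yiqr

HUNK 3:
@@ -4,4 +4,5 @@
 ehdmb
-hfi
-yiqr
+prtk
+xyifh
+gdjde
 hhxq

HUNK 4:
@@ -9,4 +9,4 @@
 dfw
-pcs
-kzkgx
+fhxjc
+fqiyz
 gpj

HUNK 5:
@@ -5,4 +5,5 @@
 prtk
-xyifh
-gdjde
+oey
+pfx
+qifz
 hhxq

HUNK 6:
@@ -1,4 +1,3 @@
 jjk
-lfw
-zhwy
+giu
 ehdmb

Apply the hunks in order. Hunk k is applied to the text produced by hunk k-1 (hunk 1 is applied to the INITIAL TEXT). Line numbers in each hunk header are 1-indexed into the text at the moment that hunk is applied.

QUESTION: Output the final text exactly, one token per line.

Hunk 1: at line 2 remove [rhz] add [yiqr] -> 9 lines: jjk lfw erq yiqr hhxq dfw pcs kzkgx gpj
Hunk 2: at line 2 remove [erq] add [zhwy,ehdmb,hfi] -> 11 lines: jjk lfw zhwy ehdmb hfi yiqr hhxq dfw pcs kzkgx gpj
Hunk 3: at line 4 remove [hfi,yiqr] add [prtk,xyifh,gdjde] -> 12 lines: jjk lfw zhwy ehdmb prtk xyifh gdjde hhxq dfw pcs kzkgx gpj
Hunk 4: at line 9 remove [pcs,kzkgx] add [fhxjc,fqiyz] -> 12 lines: jjk lfw zhwy ehdmb prtk xyifh gdjde hhxq dfw fhxjc fqiyz gpj
Hunk 5: at line 5 remove [xyifh,gdjde] add [oey,pfx,qifz] -> 13 lines: jjk lfw zhwy ehdmb prtk oey pfx qifz hhxq dfw fhxjc fqiyz gpj
Hunk 6: at line 1 remove [lfw,zhwy] add [giu] -> 12 lines: jjk giu ehdmb prtk oey pfx qifz hhxq dfw fhxjc fqiyz gpj

Answer: jjk
giu
ehdmb
prtk
oey
pfx
qifz
hhxq
dfw
fhxjc
fqiyz
gpj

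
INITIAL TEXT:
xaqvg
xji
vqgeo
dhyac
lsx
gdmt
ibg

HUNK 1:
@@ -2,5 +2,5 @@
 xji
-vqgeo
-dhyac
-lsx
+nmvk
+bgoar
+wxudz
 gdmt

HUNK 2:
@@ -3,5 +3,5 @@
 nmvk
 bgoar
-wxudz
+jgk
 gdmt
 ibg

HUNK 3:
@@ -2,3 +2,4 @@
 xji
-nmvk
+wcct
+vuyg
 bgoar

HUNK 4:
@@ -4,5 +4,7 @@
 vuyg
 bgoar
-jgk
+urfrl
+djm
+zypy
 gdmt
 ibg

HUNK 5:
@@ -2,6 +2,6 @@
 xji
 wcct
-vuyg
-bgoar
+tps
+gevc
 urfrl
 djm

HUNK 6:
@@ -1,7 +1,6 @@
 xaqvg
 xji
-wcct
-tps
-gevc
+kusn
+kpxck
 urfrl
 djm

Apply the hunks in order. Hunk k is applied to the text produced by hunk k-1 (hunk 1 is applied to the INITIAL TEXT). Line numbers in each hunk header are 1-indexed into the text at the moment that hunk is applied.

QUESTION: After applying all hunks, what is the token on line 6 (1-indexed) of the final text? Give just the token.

Hunk 1: at line 2 remove [vqgeo,dhyac,lsx] add [nmvk,bgoar,wxudz] -> 7 lines: xaqvg xji nmvk bgoar wxudz gdmt ibg
Hunk 2: at line 3 remove [wxudz] add [jgk] -> 7 lines: xaqvg xji nmvk bgoar jgk gdmt ibg
Hunk 3: at line 2 remove [nmvk] add [wcct,vuyg] -> 8 lines: xaqvg xji wcct vuyg bgoar jgk gdmt ibg
Hunk 4: at line 4 remove [jgk] add [urfrl,djm,zypy] -> 10 lines: xaqvg xji wcct vuyg bgoar urfrl djm zypy gdmt ibg
Hunk 5: at line 2 remove [vuyg,bgoar] add [tps,gevc] -> 10 lines: xaqvg xji wcct tps gevc urfrl djm zypy gdmt ibg
Hunk 6: at line 1 remove [wcct,tps,gevc] add [kusn,kpxck] -> 9 lines: xaqvg xji kusn kpxck urfrl djm zypy gdmt ibg
Final line 6: djm

Answer: djm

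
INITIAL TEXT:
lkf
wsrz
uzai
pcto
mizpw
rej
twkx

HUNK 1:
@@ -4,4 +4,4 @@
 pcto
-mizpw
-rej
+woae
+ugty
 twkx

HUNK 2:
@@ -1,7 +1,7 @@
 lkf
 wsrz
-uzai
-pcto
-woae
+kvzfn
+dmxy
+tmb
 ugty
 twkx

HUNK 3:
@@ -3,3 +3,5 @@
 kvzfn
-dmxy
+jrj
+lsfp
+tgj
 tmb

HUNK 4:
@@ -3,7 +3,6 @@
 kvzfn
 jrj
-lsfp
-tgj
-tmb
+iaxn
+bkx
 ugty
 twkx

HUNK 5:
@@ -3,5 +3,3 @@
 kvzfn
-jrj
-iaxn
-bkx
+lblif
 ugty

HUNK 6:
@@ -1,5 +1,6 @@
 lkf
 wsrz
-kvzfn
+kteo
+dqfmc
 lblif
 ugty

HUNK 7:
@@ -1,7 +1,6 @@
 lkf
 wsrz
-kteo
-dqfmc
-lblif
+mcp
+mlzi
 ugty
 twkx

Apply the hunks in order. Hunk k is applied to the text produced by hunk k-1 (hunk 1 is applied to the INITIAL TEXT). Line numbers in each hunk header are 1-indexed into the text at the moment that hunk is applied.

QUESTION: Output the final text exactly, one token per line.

Answer: lkf
wsrz
mcp
mlzi
ugty
twkx

Derivation:
Hunk 1: at line 4 remove [mizpw,rej] add [woae,ugty] -> 7 lines: lkf wsrz uzai pcto woae ugty twkx
Hunk 2: at line 1 remove [uzai,pcto,woae] add [kvzfn,dmxy,tmb] -> 7 lines: lkf wsrz kvzfn dmxy tmb ugty twkx
Hunk 3: at line 3 remove [dmxy] add [jrj,lsfp,tgj] -> 9 lines: lkf wsrz kvzfn jrj lsfp tgj tmb ugty twkx
Hunk 4: at line 3 remove [lsfp,tgj,tmb] add [iaxn,bkx] -> 8 lines: lkf wsrz kvzfn jrj iaxn bkx ugty twkx
Hunk 5: at line 3 remove [jrj,iaxn,bkx] add [lblif] -> 6 lines: lkf wsrz kvzfn lblif ugty twkx
Hunk 6: at line 1 remove [kvzfn] add [kteo,dqfmc] -> 7 lines: lkf wsrz kteo dqfmc lblif ugty twkx
Hunk 7: at line 1 remove [kteo,dqfmc,lblif] add [mcp,mlzi] -> 6 lines: lkf wsrz mcp mlzi ugty twkx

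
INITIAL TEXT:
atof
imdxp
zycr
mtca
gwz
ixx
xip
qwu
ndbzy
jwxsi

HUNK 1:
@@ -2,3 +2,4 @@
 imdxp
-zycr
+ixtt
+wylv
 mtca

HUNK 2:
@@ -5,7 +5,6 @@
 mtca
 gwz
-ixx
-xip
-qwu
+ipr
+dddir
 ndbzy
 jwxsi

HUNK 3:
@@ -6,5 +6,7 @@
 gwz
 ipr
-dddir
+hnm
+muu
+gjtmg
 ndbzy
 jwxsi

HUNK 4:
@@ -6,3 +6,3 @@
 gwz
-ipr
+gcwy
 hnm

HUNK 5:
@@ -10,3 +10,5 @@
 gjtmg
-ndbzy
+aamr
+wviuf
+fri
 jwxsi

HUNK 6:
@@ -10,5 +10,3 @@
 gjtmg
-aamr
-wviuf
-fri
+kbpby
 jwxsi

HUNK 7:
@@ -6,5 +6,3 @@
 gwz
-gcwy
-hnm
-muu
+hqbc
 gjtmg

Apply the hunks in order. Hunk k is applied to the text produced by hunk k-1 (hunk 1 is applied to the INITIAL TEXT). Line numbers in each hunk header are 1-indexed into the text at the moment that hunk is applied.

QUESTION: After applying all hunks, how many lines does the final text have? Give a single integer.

Hunk 1: at line 2 remove [zycr] add [ixtt,wylv] -> 11 lines: atof imdxp ixtt wylv mtca gwz ixx xip qwu ndbzy jwxsi
Hunk 2: at line 5 remove [ixx,xip,qwu] add [ipr,dddir] -> 10 lines: atof imdxp ixtt wylv mtca gwz ipr dddir ndbzy jwxsi
Hunk 3: at line 6 remove [dddir] add [hnm,muu,gjtmg] -> 12 lines: atof imdxp ixtt wylv mtca gwz ipr hnm muu gjtmg ndbzy jwxsi
Hunk 4: at line 6 remove [ipr] add [gcwy] -> 12 lines: atof imdxp ixtt wylv mtca gwz gcwy hnm muu gjtmg ndbzy jwxsi
Hunk 5: at line 10 remove [ndbzy] add [aamr,wviuf,fri] -> 14 lines: atof imdxp ixtt wylv mtca gwz gcwy hnm muu gjtmg aamr wviuf fri jwxsi
Hunk 6: at line 10 remove [aamr,wviuf,fri] add [kbpby] -> 12 lines: atof imdxp ixtt wylv mtca gwz gcwy hnm muu gjtmg kbpby jwxsi
Hunk 7: at line 6 remove [gcwy,hnm,muu] add [hqbc] -> 10 lines: atof imdxp ixtt wylv mtca gwz hqbc gjtmg kbpby jwxsi
Final line count: 10

Answer: 10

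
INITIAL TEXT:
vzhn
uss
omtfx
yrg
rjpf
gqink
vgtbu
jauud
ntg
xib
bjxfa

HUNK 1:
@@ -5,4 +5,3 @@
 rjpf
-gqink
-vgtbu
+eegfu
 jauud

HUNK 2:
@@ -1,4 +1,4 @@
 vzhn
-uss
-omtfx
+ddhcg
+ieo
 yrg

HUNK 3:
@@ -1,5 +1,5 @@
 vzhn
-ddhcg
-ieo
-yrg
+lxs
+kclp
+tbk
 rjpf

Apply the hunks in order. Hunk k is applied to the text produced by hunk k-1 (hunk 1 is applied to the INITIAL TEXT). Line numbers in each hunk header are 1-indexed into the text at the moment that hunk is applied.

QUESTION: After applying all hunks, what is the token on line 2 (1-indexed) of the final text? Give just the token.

Answer: lxs

Derivation:
Hunk 1: at line 5 remove [gqink,vgtbu] add [eegfu] -> 10 lines: vzhn uss omtfx yrg rjpf eegfu jauud ntg xib bjxfa
Hunk 2: at line 1 remove [uss,omtfx] add [ddhcg,ieo] -> 10 lines: vzhn ddhcg ieo yrg rjpf eegfu jauud ntg xib bjxfa
Hunk 3: at line 1 remove [ddhcg,ieo,yrg] add [lxs,kclp,tbk] -> 10 lines: vzhn lxs kclp tbk rjpf eegfu jauud ntg xib bjxfa
Final line 2: lxs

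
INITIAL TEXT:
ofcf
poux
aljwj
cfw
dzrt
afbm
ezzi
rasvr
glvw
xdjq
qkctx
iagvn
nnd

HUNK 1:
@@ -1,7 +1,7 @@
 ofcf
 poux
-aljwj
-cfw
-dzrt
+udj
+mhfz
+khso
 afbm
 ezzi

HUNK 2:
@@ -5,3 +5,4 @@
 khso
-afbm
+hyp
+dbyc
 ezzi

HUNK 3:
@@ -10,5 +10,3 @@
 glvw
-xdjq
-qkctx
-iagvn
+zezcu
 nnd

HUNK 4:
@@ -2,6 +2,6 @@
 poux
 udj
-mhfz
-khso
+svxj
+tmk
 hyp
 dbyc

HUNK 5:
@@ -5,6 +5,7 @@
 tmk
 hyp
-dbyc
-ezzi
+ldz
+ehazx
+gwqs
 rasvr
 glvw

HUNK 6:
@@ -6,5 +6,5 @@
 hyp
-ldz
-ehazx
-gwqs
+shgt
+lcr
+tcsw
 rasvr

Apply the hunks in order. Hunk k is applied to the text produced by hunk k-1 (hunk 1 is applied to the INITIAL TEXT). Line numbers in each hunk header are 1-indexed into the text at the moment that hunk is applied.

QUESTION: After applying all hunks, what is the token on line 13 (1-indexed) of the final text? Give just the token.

Answer: nnd

Derivation:
Hunk 1: at line 1 remove [aljwj,cfw,dzrt] add [udj,mhfz,khso] -> 13 lines: ofcf poux udj mhfz khso afbm ezzi rasvr glvw xdjq qkctx iagvn nnd
Hunk 2: at line 5 remove [afbm] add [hyp,dbyc] -> 14 lines: ofcf poux udj mhfz khso hyp dbyc ezzi rasvr glvw xdjq qkctx iagvn nnd
Hunk 3: at line 10 remove [xdjq,qkctx,iagvn] add [zezcu] -> 12 lines: ofcf poux udj mhfz khso hyp dbyc ezzi rasvr glvw zezcu nnd
Hunk 4: at line 2 remove [mhfz,khso] add [svxj,tmk] -> 12 lines: ofcf poux udj svxj tmk hyp dbyc ezzi rasvr glvw zezcu nnd
Hunk 5: at line 5 remove [dbyc,ezzi] add [ldz,ehazx,gwqs] -> 13 lines: ofcf poux udj svxj tmk hyp ldz ehazx gwqs rasvr glvw zezcu nnd
Hunk 6: at line 6 remove [ldz,ehazx,gwqs] add [shgt,lcr,tcsw] -> 13 lines: ofcf poux udj svxj tmk hyp shgt lcr tcsw rasvr glvw zezcu nnd
Final line 13: nnd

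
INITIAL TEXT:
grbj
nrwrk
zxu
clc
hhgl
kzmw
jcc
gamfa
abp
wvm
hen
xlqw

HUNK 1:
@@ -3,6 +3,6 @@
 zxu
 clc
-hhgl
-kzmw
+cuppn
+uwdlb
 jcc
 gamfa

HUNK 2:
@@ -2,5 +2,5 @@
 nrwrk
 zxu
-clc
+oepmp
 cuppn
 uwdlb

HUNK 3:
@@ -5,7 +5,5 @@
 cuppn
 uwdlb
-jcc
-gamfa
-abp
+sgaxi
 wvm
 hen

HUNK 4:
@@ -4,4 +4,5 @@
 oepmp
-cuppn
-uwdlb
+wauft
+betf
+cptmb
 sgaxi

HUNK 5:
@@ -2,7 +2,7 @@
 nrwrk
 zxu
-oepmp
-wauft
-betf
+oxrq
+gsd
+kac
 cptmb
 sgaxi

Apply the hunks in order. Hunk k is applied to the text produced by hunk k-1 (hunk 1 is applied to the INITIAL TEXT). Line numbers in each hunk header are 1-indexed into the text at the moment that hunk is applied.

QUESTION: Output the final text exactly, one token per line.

Hunk 1: at line 3 remove [hhgl,kzmw] add [cuppn,uwdlb] -> 12 lines: grbj nrwrk zxu clc cuppn uwdlb jcc gamfa abp wvm hen xlqw
Hunk 2: at line 2 remove [clc] add [oepmp] -> 12 lines: grbj nrwrk zxu oepmp cuppn uwdlb jcc gamfa abp wvm hen xlqw
Hunk 3: at line 5 remove [jcc,gamfa,abp] add [sgaxi] -> 10 lines: grbj nrwrk zxu oepmp cuppn uwdlb sgaxi wvm hen xlqw
Hunk 4: at line 4 remove [cuppn,uwdlb] add [wauft,betf,cptmb] -> 11 lines: grbj nrwrk zxu oepmp wauft betf cptmb sgaxi wvm hen xlqw
Hunk 5: at line 2 remove [oepmp,wauft,betf] add [oxrq,gsd,kac] -> 11 lines: grbj nrwrk zxu oxrq gsd kac cptmb sgaxi wvm hen xlqw

Answer: grbj
nrwrk
zxu
oxrq
gsd
kac
cptmb
sgaxi
wvm
hen
xlqw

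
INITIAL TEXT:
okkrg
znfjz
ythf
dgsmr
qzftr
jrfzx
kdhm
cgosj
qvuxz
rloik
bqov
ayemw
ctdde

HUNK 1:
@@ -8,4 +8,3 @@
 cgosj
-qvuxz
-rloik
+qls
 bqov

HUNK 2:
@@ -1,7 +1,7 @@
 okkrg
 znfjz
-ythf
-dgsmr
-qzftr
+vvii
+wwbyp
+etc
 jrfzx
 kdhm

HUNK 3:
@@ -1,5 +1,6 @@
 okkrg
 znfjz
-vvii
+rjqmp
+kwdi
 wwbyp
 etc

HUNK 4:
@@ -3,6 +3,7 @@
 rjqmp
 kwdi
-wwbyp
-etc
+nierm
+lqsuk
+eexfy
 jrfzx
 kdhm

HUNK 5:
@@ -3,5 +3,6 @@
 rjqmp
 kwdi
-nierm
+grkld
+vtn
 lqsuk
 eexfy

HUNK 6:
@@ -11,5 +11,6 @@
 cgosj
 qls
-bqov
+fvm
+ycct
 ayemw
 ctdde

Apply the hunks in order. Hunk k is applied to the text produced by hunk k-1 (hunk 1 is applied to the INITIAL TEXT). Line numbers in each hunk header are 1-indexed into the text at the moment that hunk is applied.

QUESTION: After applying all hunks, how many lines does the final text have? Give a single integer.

Answer: 16

Derivation:
Hunk 1: at line 8 remove [qvuxz,rloik] add [qls] -> 12 lines: okkrg znfjz ythf dgsmr qzftr jrfzx kdhm cgosj qls bqov ayemw ctdde
Hunk 2: at line 1 remove [ythf,dgsmr,qzftr] add [vvii,wwbyp,etc] -> 12 lines: okkrg znfjz vvii wwbyp etc jrfzx kdhm cgosj qls bqov ayemw ctdde
Hunk 3: at line 1 remove [vvii] add [rjqmp,kwdi] -> 13 lines: okkrg znfjz rjqmp kwdi wwbyp etc jrfzx kdhm cgosj qls bqov ayemw ctdde
Hunk 4: at line 3 remove [wwbyp,etc] add [nierm,lqsuk,eexfy] -> 14 lines: okkrg znfjz rjqmp kwdi nierm lqsuk eexfy jrfzx kdhm cgosj qls bqov ayemw ctdde
Hunk 5: at line 3 remove [nierm] add [grkld,vtn] -> 15 lines: okkrg znfjz rjqmp kwdi grkld vtn lqsuk eexfy jrfzx kdhm cgosj qls bqov ayemw ctdde
Hunk 6: at line 11 remove [bqov] add [fvm,ycct] -> 16 lines: okkrg znfjz rjqmp kwdi grkld vtn lqsuk eexfy jrfzx kdhm cgosj qls fvm ycct ayemw ctdde
Final line count: 16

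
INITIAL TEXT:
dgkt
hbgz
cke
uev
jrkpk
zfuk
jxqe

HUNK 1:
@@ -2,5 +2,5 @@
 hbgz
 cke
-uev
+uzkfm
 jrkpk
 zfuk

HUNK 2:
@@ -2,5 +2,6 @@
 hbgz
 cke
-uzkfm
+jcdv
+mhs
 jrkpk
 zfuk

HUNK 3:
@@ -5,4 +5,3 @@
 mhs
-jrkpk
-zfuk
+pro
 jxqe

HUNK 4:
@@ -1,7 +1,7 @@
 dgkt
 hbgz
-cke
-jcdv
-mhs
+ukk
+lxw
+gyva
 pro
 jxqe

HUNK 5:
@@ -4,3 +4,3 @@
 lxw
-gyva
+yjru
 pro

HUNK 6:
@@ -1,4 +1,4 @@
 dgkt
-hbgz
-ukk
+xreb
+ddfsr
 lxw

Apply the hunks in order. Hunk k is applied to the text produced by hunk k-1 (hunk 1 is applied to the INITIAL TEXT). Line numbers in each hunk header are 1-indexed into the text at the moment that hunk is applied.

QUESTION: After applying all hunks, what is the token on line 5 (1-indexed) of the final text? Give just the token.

Hunk 1: at line 2 remove [uev] add [uzkfm] -> 7 lines: dgkt hbgz cke uzkfm jrkpk zfuk jxqe
Hunk 2: at line 2 remove [uzkfm] add [jcdv,mhs] -> 8 lines: dgkt hbgz cke jcdv mhs jrkpk zfuk jxqe
Hunk 3: at line 5 remove [jrkpk,zfuk] add [pro] -> 7 lines: dgkt hbgz cke jcdv mhs pro jxqe
Hunk 4: at line 1 remove [cke,jcdv,mhs] add [ukk,lxw,gyva] -> 7 lines: dgkt hbgz ukk lxw gyva pro jxqe
Hunk 5: at line 4 remove [gyva] add [yjru] -> 7 lines: dgkt hbgz ukk lxw yjru pro jxqe
Hunk 6: at line 1 remove [hbgz,ukk] add [xreb,ddfsr] -> 7 lines: dgkt xreb ddfsr lxw yjru pro jxqe
Final line 5: yjru

Answer: yjru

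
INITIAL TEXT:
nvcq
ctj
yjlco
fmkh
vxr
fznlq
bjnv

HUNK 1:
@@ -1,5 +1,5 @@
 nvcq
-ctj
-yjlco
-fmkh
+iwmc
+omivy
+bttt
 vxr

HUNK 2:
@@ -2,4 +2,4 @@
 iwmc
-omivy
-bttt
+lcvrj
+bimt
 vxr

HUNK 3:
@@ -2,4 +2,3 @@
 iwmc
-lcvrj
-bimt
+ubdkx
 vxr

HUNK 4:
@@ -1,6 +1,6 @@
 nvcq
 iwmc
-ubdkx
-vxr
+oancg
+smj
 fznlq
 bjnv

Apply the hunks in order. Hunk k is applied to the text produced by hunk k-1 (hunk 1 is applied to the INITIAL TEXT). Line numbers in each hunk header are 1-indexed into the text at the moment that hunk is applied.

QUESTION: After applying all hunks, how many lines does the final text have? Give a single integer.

Hunk 1: at line 1 remove [ctj,yjlco,fmkh] add [iwmc,omivy,bttt] -> 7 lines: nvcq iwmc omivy bttt vxr fznlq bjnv
Hunk 2: at line 2 remove [omivy,bttt] add [lcvrj,bimt] -> 7 lines: nvcq iwmc lcvrj bimt vxr fznlq bjnv
Hunk 3: at line 2 remove [lcvrj,bimt] add [ubdkx] -> 6 lines: nvcq iwmc ubdkx vxr fznlq bjnv
Hunk 4: at line 1 remove [ubdkx,vxr] add [oancg,smj] -> 6 lines: nvcq iwmc oancg smj fznlq bjnv
Final line count: 6

Answer: 6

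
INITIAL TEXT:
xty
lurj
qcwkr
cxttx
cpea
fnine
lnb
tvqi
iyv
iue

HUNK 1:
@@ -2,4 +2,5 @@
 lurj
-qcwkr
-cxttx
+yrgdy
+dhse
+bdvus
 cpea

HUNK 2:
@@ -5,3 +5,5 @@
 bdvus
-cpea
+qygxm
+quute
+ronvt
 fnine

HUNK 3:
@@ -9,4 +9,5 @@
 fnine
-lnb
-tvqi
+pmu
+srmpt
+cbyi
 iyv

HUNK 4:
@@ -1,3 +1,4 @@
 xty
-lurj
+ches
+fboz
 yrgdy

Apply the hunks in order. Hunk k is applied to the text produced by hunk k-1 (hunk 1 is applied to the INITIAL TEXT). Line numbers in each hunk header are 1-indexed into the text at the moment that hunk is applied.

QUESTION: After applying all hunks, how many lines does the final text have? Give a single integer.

Hunk 1: at line 2 remove [qcwkr,cxttx] add [yrgdy,dhse,bdvus] -> 11 lines: xty lurj yrgdy dhse bdvus cpea fnine lnb tvqi iyv iue
Hunk 2: at line 5 remove [cpea] add [qygxm,quute,ronvt] -> 13 lines: xty lurj yrgdy dhse bdvus qygxm quute ronvt fnine lnb tvqi iyv iue
Hunk 3: at line 9 remove [lnb,tvqi] add [pmu,srmpt,cbyi] -> 14 lines: xty lurj yrgdy dhse bdvus qygxm quute ronvt fnine pmu srmpt cbyi iyv iue
Hunk 4: at line 1 remove [lurj] add [ches,fboz] -> 15 lines: xty ches fboz yrgdy dhse bdvus qygxm quute ronvt fnine pmu srmpt cbyi iyv iue
Final line count: 15

Answer: 15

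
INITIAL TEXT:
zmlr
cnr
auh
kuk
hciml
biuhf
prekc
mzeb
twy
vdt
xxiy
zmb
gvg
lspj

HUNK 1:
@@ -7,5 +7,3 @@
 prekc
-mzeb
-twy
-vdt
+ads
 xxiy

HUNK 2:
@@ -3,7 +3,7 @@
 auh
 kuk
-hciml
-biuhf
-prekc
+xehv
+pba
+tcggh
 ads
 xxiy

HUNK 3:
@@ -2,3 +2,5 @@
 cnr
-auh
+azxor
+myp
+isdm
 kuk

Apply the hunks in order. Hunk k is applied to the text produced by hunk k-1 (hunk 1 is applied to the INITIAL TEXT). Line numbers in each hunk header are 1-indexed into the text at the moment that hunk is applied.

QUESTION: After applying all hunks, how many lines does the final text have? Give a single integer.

Hunk 1: at line 7 remove [mzeb,twy,vdt] add [ads] -> 12 lines: zmlr cnr auh kuk hciml biuhf prekc ads xxiy zmb gvg lspj
Hunk 2: at line 3 remove [hciml,biuhf,prekc] add [xehv,pba,tcggh] -> 12 lines: zmlr cnr auh kuk xehv pba tcggh ads xxiy zmb gvg lspj
Hunk 3: at line 2 remove [auh] add [azxor,myp,isdm] -> 14 lines: zmlr cnr azxor myp isdm kuk xehv pba tcggh ads xxiy zmb gvg lspj
Final line count: 14

Answer: 14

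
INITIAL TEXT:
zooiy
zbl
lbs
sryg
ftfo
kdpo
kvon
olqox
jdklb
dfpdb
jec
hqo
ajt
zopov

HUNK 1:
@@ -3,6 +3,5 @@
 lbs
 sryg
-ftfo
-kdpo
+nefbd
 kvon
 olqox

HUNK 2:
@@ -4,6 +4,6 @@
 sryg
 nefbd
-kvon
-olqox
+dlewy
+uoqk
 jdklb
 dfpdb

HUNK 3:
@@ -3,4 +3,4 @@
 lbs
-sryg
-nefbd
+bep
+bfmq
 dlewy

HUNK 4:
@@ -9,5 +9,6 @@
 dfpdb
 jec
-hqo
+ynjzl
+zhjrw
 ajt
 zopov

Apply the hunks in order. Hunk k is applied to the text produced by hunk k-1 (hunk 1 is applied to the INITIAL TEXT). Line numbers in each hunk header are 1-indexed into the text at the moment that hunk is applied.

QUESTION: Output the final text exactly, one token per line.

Hunk 1: at line 3 remove [ftfo,kdpo] add [nefbd] -> 13 lines: zooiy zbl lbs sryg nefbd kvon olqox jdklb dfpdb jec hqo ajt zopov
Hunk 2: at line 4 remove [kvon,olqox] add [dlewy,uoqk] -> 13 lines: zooiy zbl lbs sryg nefbd dlewy uoqk jdklb dfpdb jec hqo ajt zopov
Hunk 3: at line 3 remove [sryg,nefbd] add [bep,bfmq] -> 13 lines: zooiy zbl lbs bep bfmq dlewy uoqk jdklb dfpdb jec hqo ajt zopov
Hunk 4: at line 9 remove [hqo] add [ynjzl,zhjrw] -> 14 lines: zooiy zbl lbs bep bfmq dlewy uoqk jdklb dfpdb jec ynjzl zhjrw ajt zopov

Answer: zooiy
zbl
lbs
bep
bfmq
dlewy
uoqk
jdklb
dfpdb
jec
ynjzl
zhjrw
ajt
zopov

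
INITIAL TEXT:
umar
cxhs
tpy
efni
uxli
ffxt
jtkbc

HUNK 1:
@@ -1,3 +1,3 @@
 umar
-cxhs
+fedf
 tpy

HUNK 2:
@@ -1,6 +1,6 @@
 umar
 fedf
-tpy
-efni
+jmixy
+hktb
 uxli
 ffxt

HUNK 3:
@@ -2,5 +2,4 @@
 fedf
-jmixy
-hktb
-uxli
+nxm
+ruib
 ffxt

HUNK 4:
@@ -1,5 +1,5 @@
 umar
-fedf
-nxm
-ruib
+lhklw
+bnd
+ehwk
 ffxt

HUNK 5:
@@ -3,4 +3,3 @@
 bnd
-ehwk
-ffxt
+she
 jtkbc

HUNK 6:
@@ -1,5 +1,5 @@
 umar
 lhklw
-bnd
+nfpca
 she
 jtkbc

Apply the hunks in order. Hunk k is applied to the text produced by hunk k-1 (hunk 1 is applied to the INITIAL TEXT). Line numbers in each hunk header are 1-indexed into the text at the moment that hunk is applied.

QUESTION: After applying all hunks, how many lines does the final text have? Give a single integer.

Answer: 5

Derivation:
Hunk 1: at line 1 remove [cxhs] add [fedf] -> 7 lines: umar fedf tpy efni uxli ffxt jtkbc
Hunk 2: at line 1 remove [tpy,efni] add [jmixy,hktb] -> 7 lines: umar fedf jmixy hktb uxli ffxt jtkbc
Hunk 3: at line 2 remove [jmixy,hktb,uxli] add [nxm,ruib] -> 6 lines: umar fedf nxm ruib ffxt jtkbc
Hunk 4: at line 1 remove [fedf,nxm,ruib] add [lhklw,bnd,ehwk] -> 6 lines: umar lhklw bnd ehwk ffxt jtkbc
Hunk 5: at line 3 remove [ehwk,ffxt] add [she] -> 5 lines: umar lhklw bnd she jtkbc
Hunk 6: at line 1 remove [bnd] add [nfpca] -> 5 lines: umar lhklw nfpca she jtkbc
Final line count: 5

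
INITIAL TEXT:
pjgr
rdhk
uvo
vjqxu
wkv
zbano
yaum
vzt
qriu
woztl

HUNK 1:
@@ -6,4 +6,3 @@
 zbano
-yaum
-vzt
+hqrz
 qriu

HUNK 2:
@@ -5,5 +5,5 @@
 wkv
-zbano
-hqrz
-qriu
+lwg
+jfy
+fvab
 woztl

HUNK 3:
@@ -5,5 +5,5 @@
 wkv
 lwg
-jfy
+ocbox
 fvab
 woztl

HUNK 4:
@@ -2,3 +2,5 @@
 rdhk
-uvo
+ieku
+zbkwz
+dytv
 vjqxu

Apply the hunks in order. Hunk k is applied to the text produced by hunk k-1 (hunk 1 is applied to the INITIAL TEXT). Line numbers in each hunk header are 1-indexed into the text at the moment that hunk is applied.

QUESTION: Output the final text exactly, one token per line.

Hunk 1: at line 6 remove [yaum,vzt] add [hqrz] -> 9 lines: pjgr rdhk uvo vjqxu wkv zbano hqrz qriu woztl
Hunk 2: at line 5 remove [zbano,hqrz,qriu] add [lwg,jfy,fvab] -> 9 lines: pjgr rdhk uvo vjqxu wkv lwg jfy fvab woztl
Hunk 3: at line 5 remove [jfy] add [ocbox] -> 9 lines: pjgr rdhk uvo vjqxu wkv lwg ocbox fvab woztl
Hunk 4: at line 2 remove [uvo] add [ieku,zbkwz,dytv] -> 11 lines: pjgr rdhk ieku zbkwz dytv vjqxu wkv lwg ocbox fvab woztl

Answer: pjgr
rdhk
ieku
zbkwz
dytv
vjqxu
wkv
lwg
ocbox
fvab
woztl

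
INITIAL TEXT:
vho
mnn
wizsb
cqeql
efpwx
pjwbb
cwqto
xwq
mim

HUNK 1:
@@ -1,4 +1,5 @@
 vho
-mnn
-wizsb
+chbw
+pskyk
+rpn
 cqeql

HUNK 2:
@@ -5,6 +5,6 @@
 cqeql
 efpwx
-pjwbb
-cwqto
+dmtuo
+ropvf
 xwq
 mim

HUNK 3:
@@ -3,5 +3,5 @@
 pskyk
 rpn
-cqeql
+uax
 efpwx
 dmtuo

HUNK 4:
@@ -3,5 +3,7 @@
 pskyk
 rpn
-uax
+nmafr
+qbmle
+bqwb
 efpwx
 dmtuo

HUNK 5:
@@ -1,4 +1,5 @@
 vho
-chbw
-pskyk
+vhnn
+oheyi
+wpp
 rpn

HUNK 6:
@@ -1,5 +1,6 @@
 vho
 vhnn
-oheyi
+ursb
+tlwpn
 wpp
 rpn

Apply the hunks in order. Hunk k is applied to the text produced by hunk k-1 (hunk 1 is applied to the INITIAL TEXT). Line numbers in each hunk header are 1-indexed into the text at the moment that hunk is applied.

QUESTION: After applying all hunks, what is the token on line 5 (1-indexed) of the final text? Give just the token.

Answer: wpp

Derivation:
Hunk 1: at line 1 remove [mnn,wizsb] add [chbw,pskyk,rpn] -> 10 lines: vho chbw pskyk rpn cqeql efpwx pjwbb cwqto xwq mim
Hunk 2: at line 5 remove [pjwbb,cwqto] add [dmtuo,ropvf] -> 10 lines: vho chbw pskyk rpn cqeql efpwx dmtuo ropvf xwq mim
Hunk 3: at line 3 remove [cqeql] add [uax] -> 10 lines: vho chbw pskyk rpn uax efpwx dmtuo ropvf xwq mim
Hunk 4: at line 3 remove [uax] add [nmafr,qbmle,bqwb] -> 12 lines: vho chbw pskyk rpn nmafr qbmle bqwb efpwx dmtuo ropvf xwq mim
Hunk 5: at line 1 remove [chbw,pskyk] add [vhnn,oheyi,wpp] -> 13 lines: vho vhnn oheyi wpp rpn nmafr qbmle bqwb efpwx dmtuo ropvf xwq mim
Hunk 6: at line 1 remove [oheyi] add [ursb,tlwpn] -> 14 lines: vho vhnn ursb tlwpn wpp rpn nmafr qbmle bqwb efpwx dmtuo ropvf xwq mim
Final line 5: wpp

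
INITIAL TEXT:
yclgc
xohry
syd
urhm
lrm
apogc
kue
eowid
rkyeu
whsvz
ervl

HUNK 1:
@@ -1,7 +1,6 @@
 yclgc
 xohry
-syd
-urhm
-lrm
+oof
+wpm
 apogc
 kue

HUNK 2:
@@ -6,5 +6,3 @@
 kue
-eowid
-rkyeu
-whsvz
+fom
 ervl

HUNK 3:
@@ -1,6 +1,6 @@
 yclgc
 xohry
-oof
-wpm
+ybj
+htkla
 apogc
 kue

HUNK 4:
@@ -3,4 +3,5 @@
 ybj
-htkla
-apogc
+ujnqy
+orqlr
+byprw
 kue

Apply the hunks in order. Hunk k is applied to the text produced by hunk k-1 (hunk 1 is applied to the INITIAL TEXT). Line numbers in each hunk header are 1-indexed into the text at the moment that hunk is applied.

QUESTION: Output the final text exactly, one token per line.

Hunk 1: at line 1 remove [syd,urhm,lrm] add [oof,wpm] -> 10 lines: yclgc xohry oof wpm apogc kue eowid rkyeu whsvz ervl
Hunk 2: at line 6 remove [eowid,rkyeu,whsvz] add [fom] -> 8 lines: yclgc xohry oof wpm apogc kue fom ervl
Hunk 3: at line 1 remove [oof,wpm] add [ybj,htkla] -> 8 lines: yclgc xohry ybj htkla apogc kue fom ervl
Hunk 4: at line 3 remove [htkla,apogc] add [ujnqy,orqlr,byprw] -> 9 lines: yclgc xohry ybj ujnqy orqlr byprw kue fom ervl

Answer: yclgc
xohry
ybj
ujnqy
orqlr
byprw
kue
fom
ervl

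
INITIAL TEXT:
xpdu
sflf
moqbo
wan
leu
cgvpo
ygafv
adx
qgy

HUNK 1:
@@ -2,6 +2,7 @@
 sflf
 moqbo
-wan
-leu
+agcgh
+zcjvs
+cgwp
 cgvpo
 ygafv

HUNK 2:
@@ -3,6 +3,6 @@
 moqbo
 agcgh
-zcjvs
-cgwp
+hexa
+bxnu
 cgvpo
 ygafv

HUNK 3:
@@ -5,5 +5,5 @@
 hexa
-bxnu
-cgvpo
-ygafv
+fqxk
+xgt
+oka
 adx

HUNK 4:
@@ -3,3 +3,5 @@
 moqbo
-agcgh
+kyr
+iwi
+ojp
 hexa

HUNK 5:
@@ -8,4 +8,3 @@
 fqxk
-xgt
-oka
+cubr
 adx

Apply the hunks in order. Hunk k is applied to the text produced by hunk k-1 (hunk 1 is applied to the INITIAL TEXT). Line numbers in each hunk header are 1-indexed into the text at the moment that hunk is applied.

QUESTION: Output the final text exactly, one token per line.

Hunk 1: at line 2 remove [wan,leu] add [agcgh,zcjvs,cgwp] -> 10 lines: xpdu sflf moqbo agcgh zcjvs cgwp cgvpo ygafv adx qgy
Hunk 2: at line 3 remove [zcjvs,cgwp] add [hexa,bxnu] -> 10 lines: xpdu sflf moqbo agcgh hexa bxnu cgvpo ygafv adx qgy
Hunk 3: at line 5 remove [bxnu,cgvpo,ygafv] add [fqxk,xgt,oka] -> 10 lines: xpdu sflf moqbo agcgh hexa fqxk xgt oka adx qgy
Hunk 4: at line 3 remove [agcgh] add [kyr,iwi,ojp] -> 12 lines: xpdu sflf moqbo kyr iwi ojp hexa fqxk xgt oka adx qgy
Hunk 5: at line 8 remove [xgt,oka] add [cubr] -> 11 lines: xpdu sflf moqbo kyr iwi ojp hexa fqxk cubr adx qgy

Answer: xpdu
sflf
moqbo
kyr
iwi
ojp
hexa
fqxk
cubr
adx
qgy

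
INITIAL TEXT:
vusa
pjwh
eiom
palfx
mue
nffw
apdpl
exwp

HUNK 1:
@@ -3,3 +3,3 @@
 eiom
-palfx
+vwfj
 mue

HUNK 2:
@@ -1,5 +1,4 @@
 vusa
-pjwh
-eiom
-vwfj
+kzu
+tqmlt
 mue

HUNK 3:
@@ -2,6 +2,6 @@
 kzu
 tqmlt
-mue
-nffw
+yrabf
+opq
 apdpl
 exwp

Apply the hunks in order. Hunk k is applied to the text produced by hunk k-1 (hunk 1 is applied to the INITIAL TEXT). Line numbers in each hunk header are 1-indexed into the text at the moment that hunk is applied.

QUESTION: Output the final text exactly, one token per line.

Hunk 1: at line 3 remove [palfx] add [vwfj] -> 8 lines: vusa pjwh eiom vwfj mue nffw apdpl exwp
Hunk 2: at line 1 remove [pjwh,eiom,vwfj] add [kzu,tqmlt] -> 7 lines: vusa kzu tqmlt mue nffw apdpl exwp
Hunk 3: at line 2 remove [mue,nffw] add [yrabf,opq] -> 7 lines: vusa kzu tqmlt yrabf opq apdpl exwp

Answer: vusa
kzu
tqmlt
yrabf
opq
apdpl
exwp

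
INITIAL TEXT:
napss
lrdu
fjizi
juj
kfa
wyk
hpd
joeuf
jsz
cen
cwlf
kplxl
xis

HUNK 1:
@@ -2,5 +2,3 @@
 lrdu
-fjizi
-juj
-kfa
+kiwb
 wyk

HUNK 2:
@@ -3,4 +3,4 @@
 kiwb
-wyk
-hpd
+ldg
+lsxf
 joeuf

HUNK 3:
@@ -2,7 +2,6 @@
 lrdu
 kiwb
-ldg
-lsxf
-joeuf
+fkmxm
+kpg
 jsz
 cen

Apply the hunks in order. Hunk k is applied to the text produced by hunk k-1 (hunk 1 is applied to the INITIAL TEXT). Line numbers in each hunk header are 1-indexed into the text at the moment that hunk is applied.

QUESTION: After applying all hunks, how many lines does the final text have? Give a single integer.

Hunk 1: at line 2 remove [fjizi,juj,kfa] add [kiwb] -> 11 lines: napss lrdu kiwb wyk hpd joeuf jsz cen cwlf kplxl xis
Hunk 2: at line 3 remove [wyk,hpd] add [ldg,lsxf] -> 11 lines: napss lrdu kiwb ldg lsxf joeuf jsz cen cwlf kplxl xis
Hunk 3: at line 2 remove [ldg,lsxf,joeuf] add [fkmxm,kpg] -> 10 lines: napss lrdu kiwb fkmxm kpg jsz cen cwlf kplxl xis
Final line count: 10

Answer: 10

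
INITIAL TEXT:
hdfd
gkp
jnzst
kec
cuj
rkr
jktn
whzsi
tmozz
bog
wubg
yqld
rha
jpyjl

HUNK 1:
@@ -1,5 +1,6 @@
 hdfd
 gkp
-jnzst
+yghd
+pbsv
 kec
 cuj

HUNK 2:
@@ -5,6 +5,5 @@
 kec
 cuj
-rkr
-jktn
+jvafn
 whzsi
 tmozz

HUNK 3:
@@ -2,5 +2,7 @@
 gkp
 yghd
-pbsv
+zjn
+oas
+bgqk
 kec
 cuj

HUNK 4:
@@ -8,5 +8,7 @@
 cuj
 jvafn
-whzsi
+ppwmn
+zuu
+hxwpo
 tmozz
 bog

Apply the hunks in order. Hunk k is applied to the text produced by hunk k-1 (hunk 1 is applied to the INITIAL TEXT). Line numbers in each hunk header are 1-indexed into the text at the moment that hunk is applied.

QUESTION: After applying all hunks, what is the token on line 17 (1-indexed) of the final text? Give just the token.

Hunk 1: at line 1 remove [jnzst] add [yghd,pbsv] -> 15 lines: hdfd gkp yghd pbsv kec cuj rkr jktn whzsi tmozz bog wubg yqld rha jpyjl
Hunk 2: at line 5 remove [rkr,jktn] add [jvafn] -> 14 lines: hdfd gkp yghd pbsv kec cuj jvafn whzsi tmozz bog wubg yqld rha jpyjl
Hunk 3: at line 2 remove [pbsv] add [zjn,oas,bgqk] -> 16 lines: hdfd gkp yghd zjn oas bgqk kec cuj jvafn whzsi tmozz bog wubg yqld rha jpyjl
Hunk 4: at line 8 remove [whzsi] add [ppwmn,zuu,hxwpo] -> 18 lines: hdfd gkp yghd zjn oas bgqk kec cuj jvafn ppwmn zuu hxwpo tmozz bog wubg yqld rha jpyjl
Final line 17: rha

Answer: rha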